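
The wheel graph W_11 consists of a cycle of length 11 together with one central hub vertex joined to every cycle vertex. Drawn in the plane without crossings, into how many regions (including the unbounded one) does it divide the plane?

12

W_11 has V = 11 + 1 = 12 vertices and E = 2·11 = 22 edges.
By Euler's formula F = 2 − V + E = 2 − 12 + 22 = 12.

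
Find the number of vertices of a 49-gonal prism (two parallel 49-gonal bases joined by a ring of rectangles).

A prism on an n-gon has two n-gon bases and n rectangular sides: V = 2·49 = 98, E = 3·49 = 147, F = 49 + 2 = 51.
Check: V − E + F = 98 − 147 + 51 = 2.

98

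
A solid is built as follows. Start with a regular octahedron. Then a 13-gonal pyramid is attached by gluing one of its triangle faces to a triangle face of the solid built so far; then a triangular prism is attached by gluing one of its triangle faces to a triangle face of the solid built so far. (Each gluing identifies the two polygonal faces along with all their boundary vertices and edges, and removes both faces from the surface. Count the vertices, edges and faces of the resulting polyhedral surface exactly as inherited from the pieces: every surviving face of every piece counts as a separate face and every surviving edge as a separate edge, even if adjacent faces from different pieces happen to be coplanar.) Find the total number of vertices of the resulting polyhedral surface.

A regular octahedron: V=6, E=12, F=8.
Attach a 13-gonal pyramid (V=14, E=26, F=14) along a 3-gon: merge 3 vertices and 3 edges, delete both glued faces → V=17, E=35, F=20.
Attach a triangular prism (V=6, E=9, F=5) along a 3-gon: merge 3 vertices and 3 edges, delete both glued faces → V=20, E=41, F=23.
Check: V − E + F = 20 − 41 + 23 = 2.

20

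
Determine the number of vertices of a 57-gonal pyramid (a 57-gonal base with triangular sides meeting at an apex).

A pyramid on an n-gon base has one n-gon and n triangles: V = 57 + 1 = 58, E = 2·57 = 114, F = 57 + 1 = 58.

58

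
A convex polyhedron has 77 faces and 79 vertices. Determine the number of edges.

154

Here V − E + F = 2.
E = V + F − (2) = 79 + 77 − (2) = 154.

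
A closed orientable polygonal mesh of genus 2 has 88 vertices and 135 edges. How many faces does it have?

For a closed orientable surface of genus 2, χ = 2 − 2·2 = -2.
F = -2 − V + E = -2 − 88 + 135 = 45.

45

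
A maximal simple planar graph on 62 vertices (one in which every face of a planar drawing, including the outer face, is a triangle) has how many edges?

In a plane triangulation 3F = 2E and V − E + F = 2, so E = 3V − 6 = 3·62 − 6 = 180.

180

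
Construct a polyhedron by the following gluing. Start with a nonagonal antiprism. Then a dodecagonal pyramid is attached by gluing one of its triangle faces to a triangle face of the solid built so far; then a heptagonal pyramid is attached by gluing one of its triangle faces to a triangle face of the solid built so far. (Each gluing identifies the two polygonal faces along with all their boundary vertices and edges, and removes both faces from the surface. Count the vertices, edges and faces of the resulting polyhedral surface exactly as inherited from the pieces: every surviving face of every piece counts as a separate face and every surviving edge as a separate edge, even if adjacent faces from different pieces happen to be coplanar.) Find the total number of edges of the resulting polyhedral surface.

A nonagonal antiprism: V=18, E=36, F=20.
Attach a dodecagonal pyramid (V=13, E=24, F=13) along a 3-gon: merge 3 vertices and 3 edges, delete both glued faces → V=28, E=57, F=31.
Attach a heptagonal pyramid (V=8, E=14, F=8) along a 3-gon: merge 3 vertices and 3 edges, delete both glued faces → V=33, E=68, F=37.
Check: V − E + F = 33 − 68 + 37 = 2.

68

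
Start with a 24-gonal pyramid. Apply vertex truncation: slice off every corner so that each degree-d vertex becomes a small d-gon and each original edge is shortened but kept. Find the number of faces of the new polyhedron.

50

The base solid has V = 25, E = 48, F = 25.
Truncation replaces each original edge-end by a new vertex, so V′ = 2E = 96.
Each original edge survives, and each old vertex of degree d contributes d new edges; summing degrees gives Σd = 2E, so E′ = E + 2E = 3E = 144.
Each original face survives and each original vertex becomes one new face: F′ = F + V = 50.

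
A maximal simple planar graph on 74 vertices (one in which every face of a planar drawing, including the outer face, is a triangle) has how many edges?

216

In a plane triangulation 3F = 2E and V − E + F = 2, so E = 3V − 6 = 3·74 − 6 = 216.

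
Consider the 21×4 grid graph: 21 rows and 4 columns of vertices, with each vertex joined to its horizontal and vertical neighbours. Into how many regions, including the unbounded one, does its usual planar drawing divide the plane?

The grid has V = 21·4 = 84 vertices and E = 21·3 + 4·20 = 143 edges.
F = 2 − V + E = 2 − 84 + 143 = 61.

61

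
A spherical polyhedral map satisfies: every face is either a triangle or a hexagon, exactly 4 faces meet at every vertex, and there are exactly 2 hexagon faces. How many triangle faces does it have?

12

Let x be the number of triangles; then F = 2 + x.
Edge–face incidences: 2E = 6·2 + 3·x = 12 + 3x.
Every vertex has degree 4, so 4V = 2E.
Euler: V − E + F = 2 ⇒ (2E)/4 − E + (2 + x) = 2.
Multiply by 8: 2·(2E) − 4·(2E) + 8·(2 + x) = 16, i.e. 16 + 8x − 2·(12 + 3x) = 16.
Collecting terms: 2x − 8 = 16, so 2x = 24, so x = 12.
Then 2E = 12 + 3·12 = 48, so E = 24, V = 2E/4 = 12, F = 2 + 12 = 14.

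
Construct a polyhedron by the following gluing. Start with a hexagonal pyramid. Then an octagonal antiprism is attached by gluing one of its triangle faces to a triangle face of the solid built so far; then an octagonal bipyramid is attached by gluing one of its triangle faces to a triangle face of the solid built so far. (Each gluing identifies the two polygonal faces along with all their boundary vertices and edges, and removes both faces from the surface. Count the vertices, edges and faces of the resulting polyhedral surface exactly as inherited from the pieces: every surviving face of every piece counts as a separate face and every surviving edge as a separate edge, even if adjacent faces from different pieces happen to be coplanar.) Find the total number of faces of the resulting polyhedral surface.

37

A hexagonal pyramid: V=7, E=12, F=7.
Attach an octagonal antiprism (V=16, E=32, F=18) along a 3-gon: merge 3 vertices and 3 edges, delete both glued faces → V=20, E=41, F=23.
Attach an octagonal bipyramid (V=10, E=24, F=16) along a 3-gon: merge 3 vertices and 3 edges, delete both glued faces → V=27, E=62, F=37.
Check: V − E + F = 27 − 62 + 37 = 2.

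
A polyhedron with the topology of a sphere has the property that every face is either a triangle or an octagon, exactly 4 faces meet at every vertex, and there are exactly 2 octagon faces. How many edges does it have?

32

Let x be the number of triangles; then F = 2 + x.
Edge–face incidences: 2E = 8·2 + 3·x = 16 + 3x.
Every vertex has degree 4, so 4V = 2E.
Euler: V − E + F = 2 ⇒ (2E)/4 − E + (2 + x) = 2.
Multiply by 8: 2·(2E) − 4·(2E) + 8·(2 + x) = 16, i.e. 16 + 8x − 2·(16 + 3x) = 16.
Collecting terms: 2x − 16 = 16, so 2x = 32, so x = 16.
Then 2E = 16 + 3·16 = 64, so E = 32, V = 2E/4 = 16, F = 2 + 16 = 18.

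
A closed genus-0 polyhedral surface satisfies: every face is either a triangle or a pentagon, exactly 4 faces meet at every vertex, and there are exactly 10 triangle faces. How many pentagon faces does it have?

Let x be the number of pentagons; then F = 10 + x.
Edge–face incidences: 2E = 3·10 + 5·x = 30 + 5x.
Every vertex has degree 4, so 4V = 2E.
Euler: V − E + F = 2 ⇒ (2E)/4 − E + (10 + x) = 2.
Multiply by 8: 2·(2E) − 4·(2E) + 8·(10 + x) = 16, i.e. 80 + 8x − 2·(30 + 5x) = 16.
Collecting terms: −2x + 20 = 16, so −2x = −4, so x = 2.
Then 2E = 30 + 5·2 = 40, so E = 20, V = 2E/4 = 10, F = 10 + 2 = 12.

2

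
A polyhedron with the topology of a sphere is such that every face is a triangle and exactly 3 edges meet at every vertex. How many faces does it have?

Each face has 3 edges and each edge borders two faces, so 2E = 3F.
Each vertex has degree 3, so 3V = 2E and hence V = 3F/3.
Euler: V − E + F = 2 ⇒ (3F/3) − (3F/2) + F = 2.
Multiply by 6: (6 − 9 + 6)F = 12, i.e. 3F = 12.
So F = 4, E = 3·4/2 = 6, V = 3·4/3 = 4.

4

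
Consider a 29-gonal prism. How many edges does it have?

A prism on an n-gon has two n-gon bases and n rectangular sides: V = 2·29 = 58, E = 3·29 = 87, F = 29 + 2 = 31.
Check: V − E + F = 58 − 87 + 31 = 2.

87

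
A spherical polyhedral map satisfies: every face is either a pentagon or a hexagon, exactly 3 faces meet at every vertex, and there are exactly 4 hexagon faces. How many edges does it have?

Let x be the number of pentagons; then F = 4 + x.
Edge–face incidences: 2E = 6·4 + 5·x = 24 + 5x.
Every vertex has degree 3, so 3V = 2E.
Euler: V − E + F = 2 ⇒ (2E)/3 − E + (4 + x) = 2.
Multiply by 6: 2·(2E) − 3·(2E) + 6·(4 + x) = 12, i.e. 24 + 6x − (24 + 5x) = 12.
Collecting terms: x = 12.
Then 2E = 24 + 5·12 = 84, so E = 42, V = 2E/3 = 28, F = 4 + 12 = 16.

42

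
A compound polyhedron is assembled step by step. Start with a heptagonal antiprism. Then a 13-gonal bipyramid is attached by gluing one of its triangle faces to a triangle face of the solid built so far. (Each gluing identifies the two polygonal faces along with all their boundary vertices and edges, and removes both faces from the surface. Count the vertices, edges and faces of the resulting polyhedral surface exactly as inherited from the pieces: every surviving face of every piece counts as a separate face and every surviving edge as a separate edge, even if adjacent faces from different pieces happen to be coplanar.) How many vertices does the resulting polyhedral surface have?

A heptagonal antiprism: V=14, E=28, F=16.
Attach a 13-gonal bipyramid (V=15, E=39, F=26) along a 3-gon: merge 3 vertices and 3 edges, delete both glued faces → V=26, E=64, F=40.
Check: V − E + F = 26 − 64 + 40 = 2.

26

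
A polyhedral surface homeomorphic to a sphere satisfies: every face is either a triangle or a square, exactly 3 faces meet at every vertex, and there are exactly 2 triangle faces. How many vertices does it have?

6

Let x be the number of squares; then F = 2 + x.
Edge–face incidences: 2E = 3·2 + 4·x = 6 + 4x.
Every vertex has degree 3, so 3V = 2E.
Euler: V − E + F = 2 ⇒ (2E)/3 − E + (2 + x) = 2.
Multiply by 6: 2·(2E) − 3·(2E) + 6·(2 + x) = 12, i.e. 12 + 6x − (6 + 4x) = 12.
Collecting terms: 2x + 6 = 12, so 2x = 6, so x = 3.
Then 2E = 6 + 4·3 = 18, so E = 9, V = 2E/3 = 6, F = 2 + 3 = 5.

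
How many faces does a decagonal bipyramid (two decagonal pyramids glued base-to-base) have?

A bipyramid over an n-gon has 2n triangular faces and n + 2 vertices: V = 10 + 2 = 12, E = 3·10 = 30, F = 2·10 = 20.

20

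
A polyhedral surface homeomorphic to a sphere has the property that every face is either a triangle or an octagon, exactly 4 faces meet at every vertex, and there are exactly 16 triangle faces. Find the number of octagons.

2

Let x be the number of octagons; then F = 16 + x.
Edge–face incidences: 2E = 3·16 + 8·x = 48 + 8x.
Every vertex has degree 4, so 4V = 2E.
Euler: V − E + F = 2 ⇒ (2E)/4 − E + (16 + x) = 2.
Multiply by 8: 2·(2E) − 4·(2E) + 8·(16 + x) = 16, i.e. 128 + 8x − 2·(48 + 8x) = 16.
Collecting terms: −8x + 32 = 16, so −8x = −16, so x = 2.
Then 2E = 48 + 8·2 = 64, so E = 32, V = 2E/4 = 16, F = 16 + 2 = 18.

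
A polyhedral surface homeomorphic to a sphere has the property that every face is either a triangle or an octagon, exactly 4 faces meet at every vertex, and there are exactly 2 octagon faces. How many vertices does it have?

Let x be the number of triangles; then F = 2 + x.
Edge–face incidences: 2E = 8·2 + 3·x = 16 + 3x.
Every vertex has degree 4, so 4V = 2E.
Euler: V − E + F = 2 ⇒ (2E)/4 − E + (2 + x) = 2.
Multiply by 8: 2·(2E) − 4·(2E) + 8·(2 + x) = 16, i.e. 16 + 8x − 2·(16 + 3x) = 16.
Collecting terms: 2x − 16 = 16, so 2x = 32, so x = 16.
Then 2E = 16 + 3·16 = 64, so E = 32, V = 2E/4 = 16, F = 2 + 16 = 18.

16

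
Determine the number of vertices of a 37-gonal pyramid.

A pyramid on an n-gon base has one n-gon and n triangles: V = 37 + 1 = 38, E = 2·37 = 74, F = 37 + 1 = 38.
Check: V − E + F = 38 − 74 + 38 = 2.

38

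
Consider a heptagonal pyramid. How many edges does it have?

14

A pyramid on an n-gon base has one n-gon and n triangles: V = 7 + 1 = 8, E = 2·7 = 14, F = 7 + 1 = 8.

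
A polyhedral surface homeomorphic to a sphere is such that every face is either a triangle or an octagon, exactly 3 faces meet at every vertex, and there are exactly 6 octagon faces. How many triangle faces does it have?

8

Let x be the number of triangles; then F = 6 + x.
Edge–face incidences: 2E = 8·6 + 3·x = 48 + 3x.
Every vertex has degree 3, so 3V = 2E.
Euler: V − E + F = 2 ⇒ (2E)/3 − E + (6 + x) = 2.
Multiply by 6: 2·(2E) − 3·(2E) + 6·(6 + x) = 12, i.e. 36 + 6x − (48 + 3x) = 12.
Collecting terms: 3x − 12 = 12, so 3x = 24, so x = 8.
Then 2E = 48 + 3·8 = 72, so E = 36, V = 2E/3 = 24, F = 6 + 8 = 14.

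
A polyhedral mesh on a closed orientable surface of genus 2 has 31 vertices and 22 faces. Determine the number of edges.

For a closed orientable surface of genus 2, χ = 2 − 2·2 = -2.
E = V + F − (-2) = 31 + 22 − (-2) = 55.

55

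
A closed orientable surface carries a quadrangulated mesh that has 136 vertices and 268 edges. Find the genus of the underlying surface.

Every face is a square and each edge borders two faces, so 4F = 2·268, giving F = 134.
χ = V − E + F = 136 − 268 + 134 = 2.
For a closed orientable surface χ = 2 − 2g, so g = (2 − (2))/2 = 0.

0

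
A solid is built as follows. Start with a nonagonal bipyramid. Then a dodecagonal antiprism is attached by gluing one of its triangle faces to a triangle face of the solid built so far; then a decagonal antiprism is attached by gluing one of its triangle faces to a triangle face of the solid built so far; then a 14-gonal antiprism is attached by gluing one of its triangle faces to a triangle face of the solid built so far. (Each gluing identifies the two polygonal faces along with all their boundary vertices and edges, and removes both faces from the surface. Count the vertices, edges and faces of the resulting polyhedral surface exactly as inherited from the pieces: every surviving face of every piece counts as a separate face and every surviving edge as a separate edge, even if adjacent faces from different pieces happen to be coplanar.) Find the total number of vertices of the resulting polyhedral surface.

74

A nonagonal bipyramid: V=11, E=27, F=18.
Attach a dodecagonal antiprism (V=24, E=48, F=26) along a 3-gon: merge 3 vertices and 3 edges, delete both glued faces → V=32, E=72, F=42.
Attach a decagonal antiprism (V=20, E=40, F=22) along a 3-gon: merge 3 vertices and 3 edges, delete both glued faces → V=49, E=109, F=62.
Attach a 14-gonal antiprism (V=28, E=56, F=30) along a 3-gon: merge 3 vertices and 3 edges, delete both glued faces → V=74, E=162, F=90.
Check: V − E + F = 74 − 162 + 90 = 2.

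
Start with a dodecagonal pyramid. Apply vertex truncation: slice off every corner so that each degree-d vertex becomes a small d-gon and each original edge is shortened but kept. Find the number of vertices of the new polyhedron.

48

The base solid has V = 13, E = 24, F = 13.
Truncation replaces each original edge-end by a new vertex, so V′ = 2E = 48.
Each original edge survives, and each old vertex of degree d contributes d new edges; summing degrees gives Σd = 2E, so E′ = E + 2E = 3E = 72.
Each original face survives and each original vertex becomes one new face: F′ = F + V = 26.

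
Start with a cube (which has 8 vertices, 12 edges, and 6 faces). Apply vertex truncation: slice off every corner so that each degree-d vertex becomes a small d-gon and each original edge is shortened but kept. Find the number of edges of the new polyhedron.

36

Truncation replaces each original edge-end by a new vertex, so V′ = 2E = 24.
Each original edge survives, and each old vertex of degree d contributes d new edges; summing degrees gives Σd = 2E, so E′ = E + 2E = 3E = 36.
Each original face survives and each original vertex becomes one new face: F′ = F + V = 14.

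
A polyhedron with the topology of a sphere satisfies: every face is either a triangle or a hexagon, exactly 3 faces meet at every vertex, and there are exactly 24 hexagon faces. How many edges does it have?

Let x be the number of triangles; then F = 24 + x.
Edge–face incidences: 2E = 6·24 + 3·x = 144 + 3x.
Every vertex has degree 3, so 3V = 2E.
Euler: V − E + F = 2 ⇒ (2E)/3 − E + (24 + x) = 2.
Multiply by 6: 2·(2E) − 3·(2E) + 6·(24 + x) = 12, i.e. 144 + 6x − (144 + 3x) = 12.
Collecting terms: 3x = 12, so x = 4.
Then 2E = 144 + 3·4 = 156, so E = 78, V = 2E/3 = 52, F = 24 + 4 = 28.

78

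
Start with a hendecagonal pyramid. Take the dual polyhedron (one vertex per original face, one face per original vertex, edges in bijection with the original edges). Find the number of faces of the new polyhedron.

12

The base solid has V = 12, E = 22, F = 12.
The dual swaps V and F and preserves E: V′ = F = 12, E′ = E = 22, F′ = V = 12.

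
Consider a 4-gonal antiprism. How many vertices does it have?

An antiprism on an n-gon has two n-gon caps and 2n triangles: V = 2·4 = 8, E = 4·4 = 16, F = 2·4 + 2 = 10.

8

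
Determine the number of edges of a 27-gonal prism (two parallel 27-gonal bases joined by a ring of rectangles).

A prism on an n-gon has two n-gon bases and n rectangular sides: V = 2·27 = 54, E = 3·27 = 81, F = 27 + 2 = 29.
Check: V − E + F = 54 − 81 + 29 = 2.

81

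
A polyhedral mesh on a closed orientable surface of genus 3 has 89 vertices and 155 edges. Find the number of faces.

For a closed orientable surface of genus 3, χ = 2 − 2·3 = -4.
F = -4 − V + E = -4 − 89 + 155 = 62.

62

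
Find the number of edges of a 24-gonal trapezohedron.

96

The n-trapezohedron (dual of the n-antiprism) has V = 2·24 + 2 = 50, E = 4·24 = 96, F = 2·24 = 48.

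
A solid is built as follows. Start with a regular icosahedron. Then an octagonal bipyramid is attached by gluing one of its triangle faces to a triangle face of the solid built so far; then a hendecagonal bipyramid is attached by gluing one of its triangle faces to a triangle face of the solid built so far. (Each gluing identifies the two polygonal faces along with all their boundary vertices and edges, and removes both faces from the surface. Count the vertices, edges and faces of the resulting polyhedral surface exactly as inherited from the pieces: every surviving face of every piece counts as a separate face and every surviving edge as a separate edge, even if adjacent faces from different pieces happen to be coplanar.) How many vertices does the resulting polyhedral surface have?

29

A regular icosahedron: V=12, E=30, F=20.
Attach an octagonal bipyramid (V=10, E=24, F=16) along a 3-gon: merge 3 vertices and 3 edges, delete both glued faces → V=19, E=51, F=34.
Attach a hendecagonal bipyramid (V=13, E=33, F=22) along a 3-gon: merge 3 vertices and 3 edges, delete both glued faces → V=29, E=81, F=54.
Check: V − E + F = 29 − 81 + 54 = 2.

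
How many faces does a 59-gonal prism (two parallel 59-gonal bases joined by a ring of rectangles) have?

A prism on an n-gon has two n-gon bases and n rectangular sides: V = 2·59 = 118, E = 3·59 = 177, F = 59 + 2 = 61.

61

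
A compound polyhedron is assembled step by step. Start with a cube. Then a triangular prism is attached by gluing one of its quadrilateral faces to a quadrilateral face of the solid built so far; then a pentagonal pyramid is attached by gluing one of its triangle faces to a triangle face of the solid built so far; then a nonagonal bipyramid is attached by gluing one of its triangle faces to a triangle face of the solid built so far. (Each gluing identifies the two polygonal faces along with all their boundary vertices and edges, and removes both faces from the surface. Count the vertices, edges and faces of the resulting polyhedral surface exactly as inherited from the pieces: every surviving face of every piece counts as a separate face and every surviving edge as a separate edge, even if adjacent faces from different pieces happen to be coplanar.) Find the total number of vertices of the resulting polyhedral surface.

A cube: V=8, E=12, F=6.
Attach a triangular prism (V=6, E=9, F=5) along a 4-gon: merge 4 vertices and 4 edges, delete both glued faces → V=10, E=17, F=9.
Attach a pentagonal pyramid (V=6, E=10, F=6) along a 3-gon: merge 3 vertices and 3 edges, delete both glued faces → V=13, E=24, F=13.
Attach a nonagonal bipyramid (V=11, E=27, F=18) along a 3-gon: merge 3 vertices and 3 edges, delete both glued faces → V=21, E=48, F=29.
Check: V − E + F = 21 − 48 + 29 = 2.

21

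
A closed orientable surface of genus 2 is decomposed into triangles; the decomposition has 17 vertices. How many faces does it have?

χ = 2 − 2·2 = -2, and every face is a triangle so 3F = 2E.
V − E + F = -2 with E = 3F/2 gives 17 − (3/2 − 1)·F = -2, so F = 38 and E = 57.

38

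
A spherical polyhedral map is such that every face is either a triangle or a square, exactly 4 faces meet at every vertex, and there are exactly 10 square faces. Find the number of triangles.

Let x be the number of triangles; then F = 10 + x.
Edge–face incidences: 2E = 4·10 + 3·x = 40 + 3x.
Every vertex has degree 4, so 4V = 2E.
Euler: V − E + F = 2 ⇒ (2E)/4 − E + (10 + x) = 2.
Multiply by 8: 2·(2E) − 4·(2E) + 8·(10 + x) = 16, i.e. 80 + 8x − 2·(40 + 3x) = 16.
Collecting terms: 2x = 16, so x = 8.
Then 2E = 40 + 3·8 = 64, so E = 32, V = 2E/4 = 16, F = 10 + 8 = 18.

8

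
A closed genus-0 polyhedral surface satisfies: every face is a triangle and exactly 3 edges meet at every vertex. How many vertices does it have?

4

Each face has 3 edges and each edge borders two faces, so 2E = 3F.
Each vertex has degree 3, so 3V = 2E and hence V = 3F/3.
Euler: V − E + F = 2 ⇒ (3F/3) − (3F/2) + F = 2.
Multiply by 6: (6 − 9 + 6)F = 12, i.e. 3F = 12.
So F = 4, E = 3·4/2 = 6, V = 3·4/3 = 4.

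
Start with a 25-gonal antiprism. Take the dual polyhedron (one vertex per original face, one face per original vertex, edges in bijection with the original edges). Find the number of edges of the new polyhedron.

100

The base solid has V = 50, E = 100, F = 52.
The dual swaps V and F and preserves E: V′ = F = 52, E′ = E = 100, F′ = V = 50.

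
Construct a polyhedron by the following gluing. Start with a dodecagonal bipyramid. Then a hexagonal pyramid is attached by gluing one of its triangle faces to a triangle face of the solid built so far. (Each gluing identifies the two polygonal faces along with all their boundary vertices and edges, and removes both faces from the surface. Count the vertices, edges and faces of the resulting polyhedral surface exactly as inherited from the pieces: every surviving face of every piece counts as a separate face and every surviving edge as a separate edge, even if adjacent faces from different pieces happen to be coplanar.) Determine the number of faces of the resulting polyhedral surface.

29

A dodecagonal bipyramid: V=14, E=36, F=24.
Attach a hexagonal pyramid (V=7, E=12, F=7) along a 3-gon: merge 3 vertices and 3 edges, delete both glued faces → V=18, E=45, F=29.
Check: V − E + F = 18 − 45 + 29 = 2.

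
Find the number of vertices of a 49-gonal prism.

A prism on an n-gon has two n-gon bases and n rectangular sides: V = 2·49 = 98, E = 3·49 = 147, F = 49 + 2 = 51.

98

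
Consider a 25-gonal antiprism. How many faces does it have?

An antiprism on an n-gon has two n-gon caps and 2n triangles: V = 2·25 = 50, E = 4·25 = 100, F = 2·25 + 2 = 52.

52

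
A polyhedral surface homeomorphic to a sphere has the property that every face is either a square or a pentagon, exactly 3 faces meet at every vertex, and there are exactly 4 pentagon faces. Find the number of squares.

4

Let x be the number of squares; then F = 4 + x.
Edge–face incidences: 2E = 5·4 + 4·x = 20 + 4x.
Every vertex has degree 3, so 3V = 2E.
Euler: V − E + F = 2 ⇒ (2E)/3 − E + (4 + x) = 2.
Multiply by 6: 2·(2E) − 3·(2E) + 6·(4 + x) = 12, i.e. 24 + 6x − (20 + 4x) = 12.
Collecting terms: 2x + 4 = 12, so 2x = 8, so x = 4.
Then 2E = 20 + 4·4 = 36, so E = 18, V = 2E/3 = 12, F = 4 + 4 = 8.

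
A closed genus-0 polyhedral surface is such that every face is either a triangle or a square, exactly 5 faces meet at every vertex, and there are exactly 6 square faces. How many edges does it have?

60

Let x be the number of triangles; then F = 6 + x.
Edge–face incidences: 2E = 4·6 + 3·x = 24 + 3x.
Every vertex has degree 5, so 5V = 2E.
Euler: V − E + F = 2 ⇒ (2E)/5 − E + (6 + x) = 2.
Multiply by 10: 2·(2E) − 5·(2E) + 10·(6 + x) = 20, i.e. 60 + 10x − 3·(24 + 3x) = 20.
Collecting terms: x − 12 = 20, so x = 32.
Then 2E = 24 + 3·32 = 120, so E = 60, V = 2E/5 = 24, F = 6 + 32 = 38.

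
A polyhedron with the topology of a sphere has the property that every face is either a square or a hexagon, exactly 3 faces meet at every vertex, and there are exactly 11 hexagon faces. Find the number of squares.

6

Let x be the number of squares; then F = 11 + x.
Edge–face incidences: 2E = 6·11 + 4·x = 66 + 4x.
Every vertex has degree 3, so 3V = 2E.
Euler: V − E + F = 2 ⇒ (2E)/3 − E + (11 + x) = 2.
Multiply by 6: 2·(2E) − 3·(2E) + 6·(11 + x) = 12, i.e. 66 + 6x − (66 + 4x) = 12.
Collecting terms: 2x = 12, so x = 6.
Then 2E = 66 + 4·6 = 90, so E = 45, V = 2E/3 = 30, F = 11 + 6 = 17.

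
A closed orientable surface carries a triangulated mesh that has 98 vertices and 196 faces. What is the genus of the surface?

Every face is a triangle, so 2E = 3·196 = 588, giving E = 294.
χ = V − E + F = 98 − 294 + 196 = 0.
For a closed orientable surface χ = 2 − 2g, so g = (2 − (0))/2 = 1.

1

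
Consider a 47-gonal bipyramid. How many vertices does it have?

49

A bipyramid over an n-gon has 2n triangular faces and n + 2 vertices: V = 47 + 2 = 49, E = 3·47 = 141, F = 2·47 = 94.
Check: V − E + F = 49 − 141 + 94 = 2.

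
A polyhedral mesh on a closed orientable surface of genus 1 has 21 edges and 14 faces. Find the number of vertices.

For a closed orientable surface of genus 1, χ = 2 − 2·1 = 0.
V = 0 + E − F = 0 + 21 − 14 = 7.

7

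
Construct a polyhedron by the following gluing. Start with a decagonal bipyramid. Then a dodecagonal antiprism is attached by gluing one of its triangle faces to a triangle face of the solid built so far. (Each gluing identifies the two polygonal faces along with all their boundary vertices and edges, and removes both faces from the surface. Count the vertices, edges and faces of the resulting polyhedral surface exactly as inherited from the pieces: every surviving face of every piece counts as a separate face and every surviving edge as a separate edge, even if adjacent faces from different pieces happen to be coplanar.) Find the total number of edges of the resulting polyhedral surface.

75

A decagonal bipyramid: V=12, E=30, F=20.
Attach a dodecagonal antiprism (V=24, E=48, F=26) along a 3-gon: merge 3 vertices and 3 edges, delete both glued faces → V=33, E=75, F=44.
Check: V − E + F = 33 − 75 + 44 = 2.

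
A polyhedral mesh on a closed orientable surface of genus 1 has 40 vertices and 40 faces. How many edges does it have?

80

For a closed orientable surface of genus 1, χ = 2 − 2·1 = 0.
E = V + F − (0) = 40 + 40 − (0) = 80.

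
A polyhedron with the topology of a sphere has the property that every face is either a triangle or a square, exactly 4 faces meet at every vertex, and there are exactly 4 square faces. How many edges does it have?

Let x be the number of triangles; then F = 4 + x.
Edge–face incidences: 2E = 4·4 + 3·x = 16 + 3x.
Every vertex has degree 4, so 4V = 2E.
Euler: V − E + F = 2 ⇒ (2E)/4 − E + (4 + x) = 2.
Multiply by 8: 2·(2E) − 4·(2E) + 8·(4 + x) = 16, i.e. 32 + 8x − 2·(16 + 3x) = 16.
Collecting terms: 2x = 16, so x = 8.
Then 2E = 16 + 3·8 = 40, so E = 20, V = 2E/4 = 10, F = 4 + 8 = 12.

20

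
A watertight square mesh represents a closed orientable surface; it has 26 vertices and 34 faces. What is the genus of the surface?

5

Every face is a square, so 2E = 4·34 = 136, giving E = 68.
χ = V − E + F = 26 − 68 + 34 = -8.
For a closed orientable surface χ = 2 − 2g, so g = (2 − (-8))/2 = 5.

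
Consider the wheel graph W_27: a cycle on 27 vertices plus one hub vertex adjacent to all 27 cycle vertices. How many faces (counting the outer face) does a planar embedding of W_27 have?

W_27 has V = 27 + 1 = 28 vertices and E = 2·27 = 54 edges.
By Euler's formula F = 2 − V + E = 2 − 28 + 54 = 28.

28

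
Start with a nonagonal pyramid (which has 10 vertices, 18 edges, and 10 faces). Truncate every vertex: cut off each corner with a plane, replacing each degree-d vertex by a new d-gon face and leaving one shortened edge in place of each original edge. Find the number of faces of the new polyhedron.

20

Truncation replaces each original edge-end by a new vertex, so V′ = 2E = 36.
Each original edge survives, and each old vertex of degree d contributes d new edges; summing degrees gives Σd = 2E, so E′ = E + 2E = 3E = 54.
Each original face survives and each original vertex becomes one new face: F′ = F + V = 20.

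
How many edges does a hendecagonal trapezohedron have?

44

The n-trapezohedron (dual of the n-antiprism) has V = 2·11 + 2 = 24, E = 4·11 = 44, F = 2·11 = 22.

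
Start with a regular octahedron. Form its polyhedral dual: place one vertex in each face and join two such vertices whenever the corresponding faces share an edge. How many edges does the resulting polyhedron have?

The base solid has V = 6, E = 12, F = 8.
The dual swaps V and F and preserves E: V′ = F = 8, E′ = E = 12, F′ = V = 6.

12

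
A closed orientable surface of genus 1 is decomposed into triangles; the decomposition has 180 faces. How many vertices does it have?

χ = 2 − 2·1 = 0, and every face is a triangle so 3F = 2E.
E = 3·180/2 = 270. Then V = 0 + E − F = 0 + 270 − 180 = 90.

90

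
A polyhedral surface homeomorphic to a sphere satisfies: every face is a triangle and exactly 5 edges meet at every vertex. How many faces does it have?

20

Each face has 3 edges and each edge borders two faces, so 2E = 3F.
Each vertex has degree 5, so 5V = 2E and hence V = 3F/5.
Euler: V − E + F = 2 ⇒ (3F/5) − (3F/2) + F = 2.
Multiply by 10: (6 − 15 + 10)F = 20, i.e. 1F = 20.
So F = 20, E = 3·20/2 = 30, V = 3·20/5 = 12.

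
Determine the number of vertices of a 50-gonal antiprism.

An antiprism on an n-gon has two n-gon caps and 2n triangles: V = 2·50 = 100, E = 4·50 = 200, F = 2·50 + 2 = 102.

100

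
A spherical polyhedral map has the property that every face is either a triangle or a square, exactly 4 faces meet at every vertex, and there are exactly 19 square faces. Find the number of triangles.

Let x be the number of triangles; then F = 19 + x.
Edge–face incidences: 2E = 4·19 + 3·x = 76 + 3x.
Every vertex has degree 4, so 4V = 2E.
Euler: V − E + F = 2 ⇒ (2E)/4 − E + (19 + x) = 2.
Multiply by 8: 2·(2E) − 4·(2E) + 8·(19 + x) = 16, i.e. 152 + 8x − 2·(76 + 3x) = 16.
Collecting terms: 2x = 16, so x = 8.
Then 2E = 76 + 3·8 = 100, so E = 50, V = 2E/4 = 25, F = 19 + 8 = 27.

8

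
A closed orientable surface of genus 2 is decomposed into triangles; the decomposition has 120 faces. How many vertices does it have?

χ = 2 − 2·2 = -2, and every face is a triangle so 3F = 2E.
E = 3·120/2 = 180. Then V = -2 + E − F = -2 + 180 − 120 = 58.

58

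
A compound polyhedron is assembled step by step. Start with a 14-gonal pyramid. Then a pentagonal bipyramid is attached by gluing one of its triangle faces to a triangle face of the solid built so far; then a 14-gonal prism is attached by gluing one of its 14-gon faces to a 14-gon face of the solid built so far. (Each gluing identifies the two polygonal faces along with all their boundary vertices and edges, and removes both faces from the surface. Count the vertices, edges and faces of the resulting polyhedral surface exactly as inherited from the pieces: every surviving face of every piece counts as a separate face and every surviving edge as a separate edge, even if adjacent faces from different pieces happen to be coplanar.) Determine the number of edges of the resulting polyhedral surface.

68

A 14-gonal pyramid: V=15, E=28, F=15.
Attach a pentagonal bipyramid (V=7, E=15, F=10) along a 3-gon: merge 3 vertices and 3 edges, delete both glued faces → V=19, E=40, F=23.
Attach a 14-gonal prism (V=28, E=42, F=16) along a 14-gon: merge 14 vertices and 14 edges, delete both glued faces → V=33, E=68, F=37.
Check: V − E + F = 33 − 68 + 37 = 2.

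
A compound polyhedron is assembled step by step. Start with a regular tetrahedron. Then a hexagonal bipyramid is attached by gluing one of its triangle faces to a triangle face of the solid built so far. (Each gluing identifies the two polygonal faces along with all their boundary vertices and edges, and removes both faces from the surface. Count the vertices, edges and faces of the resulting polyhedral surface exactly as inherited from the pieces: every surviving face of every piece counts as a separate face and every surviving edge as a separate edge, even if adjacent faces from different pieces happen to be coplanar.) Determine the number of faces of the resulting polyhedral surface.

A regular tetrahedron: V=4, E=6, F=4.
Attach a hexagonal bipyramid (V=8, E=18, F=12) along a 3-gon: merge 3 vertices and 3 edges, delete both glued faces → V=9, E=21, F=14.
Check: V − E + F = 9 − 21 + 14 = 2.

14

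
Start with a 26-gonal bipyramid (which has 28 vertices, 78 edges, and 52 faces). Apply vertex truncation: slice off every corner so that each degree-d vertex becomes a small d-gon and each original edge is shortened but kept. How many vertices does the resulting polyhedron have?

Truncation replaces each original edge-end by a new vertex, so V′ = 2E = 156.
Each original edge survives, and each old vertex of degree d contributes d new edges; summing degrees gives Σd = 2E, so E′ = E + 2E = 3E = 234.
Each original face survives and each original vertex becomes one new face: F′ = F + V = 80.

156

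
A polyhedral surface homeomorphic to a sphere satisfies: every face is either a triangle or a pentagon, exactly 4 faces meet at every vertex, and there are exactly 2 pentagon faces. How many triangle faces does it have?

10

Let x be the number of triangles; then F = 2 + x.
Edge–face incidences: 2E = 5·2 + 3·x = 10 + 3x.
Every vertex has degree 4, so 4V = 2E.
Euler: V − E + F = 2 ⇒ (2E)/4 − E + (2 + x) = 2.
Multiply by 8: 2·(2E) − 4·(2E) + 8·(2 + x) = 16, i.e. 16 + 8x − 2·(10 + 3x) = 16.
Collecting terms: 2x − 4 = 16, so 2x = 20, so x = 10.
Then 2E = 10 + 3·10 = 40, so E = 20, V = 2E/4 = 10, F = 2 + 10 = 12.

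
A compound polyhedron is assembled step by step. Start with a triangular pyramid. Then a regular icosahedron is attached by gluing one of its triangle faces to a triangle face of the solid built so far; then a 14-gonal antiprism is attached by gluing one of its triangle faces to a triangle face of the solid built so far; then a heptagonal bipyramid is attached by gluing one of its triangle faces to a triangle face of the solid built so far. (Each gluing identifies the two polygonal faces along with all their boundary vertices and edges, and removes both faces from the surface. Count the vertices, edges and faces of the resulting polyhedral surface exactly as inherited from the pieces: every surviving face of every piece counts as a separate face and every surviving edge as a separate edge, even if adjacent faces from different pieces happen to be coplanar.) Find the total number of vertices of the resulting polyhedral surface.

A triangular pyramid: V=4, E=6, F=4.
Attach a regular icosahedron (V=12, E=30, F=20) along a 3-gon: merge 3 vertices and 3 edges, delete both glued faces → V=13, E=33, F=22.
Attach a 14-gonal antiprism (V=28, E=56, F=30) along a 3-gon: merge 3 vertices and 3 edges, delete both glued faces → V=38, E=86, F=50.
Attach a heptagonal bipyramid (V=9, E=21, F=14) along a 3-gon: merge 3 vertices and 3 edges, delete both glued faces → V=44, E=104, F=62.
Check: V − E + F = 44 − 104 + 62 = 2.

44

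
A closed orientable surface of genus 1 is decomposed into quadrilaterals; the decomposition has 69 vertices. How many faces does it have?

χ = 2 − 2·1 = 0, and every face is a square so 4F = 2E.
V − E + F = 0 with E = 4F/2 gives 69 − (4/2 − 1)·F = 0, so F = 69 and E = 138.

69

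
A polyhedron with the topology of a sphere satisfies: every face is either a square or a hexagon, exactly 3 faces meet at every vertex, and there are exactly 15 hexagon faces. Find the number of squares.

Let x be the number of squares; then F = 15 + x.
Edge–face incidences: 2E = 6·15 + 4·x = 90 + 4x.
Every vertex has degree 3, so 3V = 2E.
Euler: V − E + F = 2 ⇒ (2E)/3 − E + (15 + x) = 2.
Multiply by 6: 2·(2E) − 3·(2E) + 6·(15 + x) = 12, i.e. 90 + 6x − (90 + 4x) = 12.
Collecting terms: 2x = 12, so x = 6.
Then 2E = 90 + 4·6 = 114, so E = 57, V = 2E/3 = 38, F = 15 + 6 = 21.

6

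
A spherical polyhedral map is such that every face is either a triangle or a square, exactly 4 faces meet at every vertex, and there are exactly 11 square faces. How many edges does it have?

Let x be the number of triangles; then F = 11 + x.
Edge–face incidences: 2E = 4·11 + 3·x = 44 + 3x.
Every vertex has degree 4, so 4V = 2E.
Euler: V − E + F = 2 ⇒ (2E)/4 − E + (11 + x) = 2.
Multiply by 8: 2·(2E) − 4·(2E) + 8·(11 + x) = 16, i.e. 88 + 8x − 2·(44 + 3x) = 16.
Collecting terms: 2x = 16, so x = 8.
Then 2E = 44 + 3·8 = 68, so E = 34, V = 2E/4 = 17, F = 11 + 8 = 19.

34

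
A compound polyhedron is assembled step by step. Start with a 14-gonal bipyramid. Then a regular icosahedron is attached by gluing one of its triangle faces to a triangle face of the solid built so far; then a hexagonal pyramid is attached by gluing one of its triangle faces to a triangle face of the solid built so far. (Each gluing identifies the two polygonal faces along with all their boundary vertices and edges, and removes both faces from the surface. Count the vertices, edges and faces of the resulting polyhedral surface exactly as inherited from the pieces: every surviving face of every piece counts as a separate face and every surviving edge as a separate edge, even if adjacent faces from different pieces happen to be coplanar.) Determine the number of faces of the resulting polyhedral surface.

51

A 14-gonal bipyramid: V=16, E=42, F=28.
Attach a regular icosahedron (V=12, E=30, F=20) along a 3-gon: merge 3 vertices and 3 edges, delete both glued faces → V=25, E=69, F=46.
Attach a hexagonal pyramid (V=7, E=12, F=7) along a 3-gon: merge 3 vertices and 3 edges, delete both glued faces → V=29, E=78, F=51.
Check: V − E + F = 29 − 78 + 51 = 2.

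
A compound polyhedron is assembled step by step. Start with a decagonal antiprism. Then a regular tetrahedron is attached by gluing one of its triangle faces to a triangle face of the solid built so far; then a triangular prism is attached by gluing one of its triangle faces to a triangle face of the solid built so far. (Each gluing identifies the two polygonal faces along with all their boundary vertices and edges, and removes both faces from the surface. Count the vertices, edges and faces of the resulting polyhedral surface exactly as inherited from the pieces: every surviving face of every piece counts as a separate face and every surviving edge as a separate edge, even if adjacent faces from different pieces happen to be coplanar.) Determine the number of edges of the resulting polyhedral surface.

49

A decagonal antiprism: V=20, E=40, F=22.
Attach a regular tetrahedron (V=4, E=6, F=4) along a 3-gon: merge 3 vertices and 3 edges, delete both glued faces → V=21, E=43, F=24.
Attach a triangular prism (V=6, E=9, F=5) along a 3-gon: merge 3 vertices and 3 edges, delete both glued faces → V=24, E=49, F=27.
Check: V − E + F = 24 − 49 + 27 = 2.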